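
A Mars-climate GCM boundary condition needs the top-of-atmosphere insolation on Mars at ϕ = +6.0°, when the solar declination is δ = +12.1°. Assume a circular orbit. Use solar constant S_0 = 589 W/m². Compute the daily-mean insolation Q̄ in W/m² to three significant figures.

Q̄ ≈ 189 W/m²

cos h₀ = −tan(+6.0°) tan(+12.100°) = -0.0225, h₀ = 1.5933 rad.
Bracket: h₀ sin ϕ sin δ + cos ϕ cos δ sin h₀ = 1.5933×0.10453×0.20962 + 0.99452×0.97778×0.99975 = 0.034912 + 0.972179 = 1.007091.
Q̄ = (S_0/π) × [bracket] = (589/π) × 1.007091 = 188.8 W/m².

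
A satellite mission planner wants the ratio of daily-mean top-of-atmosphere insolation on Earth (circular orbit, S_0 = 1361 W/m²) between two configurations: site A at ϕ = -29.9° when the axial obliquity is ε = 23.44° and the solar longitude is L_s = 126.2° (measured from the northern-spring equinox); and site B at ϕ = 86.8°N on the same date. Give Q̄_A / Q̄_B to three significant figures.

Q̄_A / Q̄_B ≈ 0.581

— Configuration A (ϕ=-29.9°):
Solar declination: sin δ = sin ε · sin L_s = sin 23.44° × sin 126.2° = 0.32100, so δ = +18.723°.
cos h₀ = −tan(-29.9°) tan(+18.723°) = 0.1949, h₀ = 1.3746 rad.
Bracket: h₀ sin ϕ sin δ + cos ϕ cos δ sin h₀ = 1.3746×-0.49849×0.32100 + 0.86690×0.94708×0.98082 = -0.219957 + 0.805276 = 0.585319.
Q̄ = (S_0/π) × [bracket] = (1361/π) × 0.585319 = 253.57 W/m².
— Configuration B (ϕ=+86.8°):
cos h₀ = −tan(+86.8°) tan(+18.723°) = -6.0623 ≤ −1 ⇒ polar day, h₀ = π.
Bracket: h₀ sin ϕ sin δ + cos ϕ cos δ sin h₀ = 3.1416×0.99844×0.32100 + 0.05582×0.94708×0.00000 = 1.006880 + 0.000000 = 1.006880.
Q̄ = (S_0/π) × [bracket] = (1361/π) × 1.006880 = 436.20 W/m².
Ratio Q̄_A / Q̄_B = 253.57 / 436.20 = 0.5813.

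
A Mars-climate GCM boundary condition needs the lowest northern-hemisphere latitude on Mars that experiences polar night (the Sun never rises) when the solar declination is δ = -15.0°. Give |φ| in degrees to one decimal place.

|φ| = 75.0°

Polar night requires cos H₀ = −tan φ tan δ ≥ 1, i.e. tan φ tan δ ≤ −1.
The boundary is |tan φ| · |tan δ| = 1, so |φ| = 90° − |δ| = 90° − 15.0° = 75.0° in the northern hemisphere.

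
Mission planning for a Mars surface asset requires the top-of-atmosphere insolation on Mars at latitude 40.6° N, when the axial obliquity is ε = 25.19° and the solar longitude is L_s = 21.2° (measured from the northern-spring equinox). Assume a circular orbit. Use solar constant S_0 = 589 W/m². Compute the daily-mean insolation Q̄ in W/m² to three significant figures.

Q̄ ≈ 171 W/m²

Solar declination: sin δ = sin ε · sin L_s = sin 25.19° × sin 21.2° = 0.15392, so δ = +8.854°.
cos h₀ = −tan(+40.6°) tan(+8.854°) = -0.1335, h₀ = 1.7047 rad.
Bracket: h₀ sin ϕ sin δ + cos ϕ cos δ sin h₀ = 1.7047×0.65077×0.15392 + 0.75927×0.98808×0.99105 = 0.170754 + 0.743505 = 0.914259.
Q̄ = (S_0/π) × [bracket] = (589/π) × 0.914259 = 171.4 W/m².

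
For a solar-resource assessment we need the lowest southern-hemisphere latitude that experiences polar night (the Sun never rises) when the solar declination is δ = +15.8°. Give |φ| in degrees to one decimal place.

|φ| = 74.2°

Polar night requires cos H₀ = −tan φ tan δ ≥ 1, i.e. tan φ tan δ ≤ −1.
The boundary is |tan φ| · |tan δ| = 1, so |φ| = 90° − |δ| = 90° − 15.8° = 74.2° in the southern hemisphere.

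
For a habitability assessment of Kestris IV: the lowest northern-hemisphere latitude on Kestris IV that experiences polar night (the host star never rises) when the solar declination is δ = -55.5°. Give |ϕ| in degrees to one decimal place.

Polar night requires cos h₀ = −tan ϕ tan δ ≥ 1, i.e. tan ϕ tan δ ≤ −1.
The boundary is |tan ϕ| · |tan δ| = 1, so |ϕ| = 90° − |δ| = 90° − 55.5° = 34.5° in the northern hemisphere.

|ϕ| = 34.5°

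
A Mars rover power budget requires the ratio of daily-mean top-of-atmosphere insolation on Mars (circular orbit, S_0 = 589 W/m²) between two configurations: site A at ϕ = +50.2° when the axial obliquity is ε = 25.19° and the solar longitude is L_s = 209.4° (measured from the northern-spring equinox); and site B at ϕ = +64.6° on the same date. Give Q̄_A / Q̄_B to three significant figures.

Q̄_A / Q̄_B ≈ 2.37

— Configuration A (ϕ=+50.2°):
Solar declination: sin δ = sin ε · sin L_s = sin 25.19° × sin 209.4° = -0.20894, so δ = -12.060°.
cos h₀ = −tan(+50.2°) tan(-12.060°) = 0.2564, h₀ = 1.3115 rad.
Bracket: h₀ sin ϕ sin δ + cos ϕ cos δ sin h₀ = 1.3115×0.76828×-0.20894 + 0.64011×0.97793×0.96656 = -0.210528 + 0.605050 = 0.394522.
Q̄ = (S_0/π) × [bracket] = (589/π) × 0.394522 = 73.967 W/m².
— Configuration B (ϕ=+64.6°):
cos h₀ = −tan(+64.6°) tan(-12.060°) = 0.4500, h₀ = 1.1041 rad.
Bracket: h₀ sin ϕ sin δ + cos ϕ cos δ sin h₀ = 1.1041×0.90334×-0.20894 + 0.42894×0.97793×0.89305 = -0.208392 + 0.374611 = 0.166219.
Q̄ = (S_0/π) × [bracket] = (589/π) × 0.166219 = 31.163 W/m².
Ratio Q̄_A / Q̄_B = 73.967 / 31.163 = 2.374.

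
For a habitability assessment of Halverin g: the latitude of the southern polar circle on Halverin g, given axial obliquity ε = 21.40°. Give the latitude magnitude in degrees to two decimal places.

The polar circle is the lowest latitude that experiences at least one full rotation of continuous darkness at the northern-summer solstice; it lies at |ϕ| = 90° − ε = 90° − 21.40° = 68.60°.

68.60°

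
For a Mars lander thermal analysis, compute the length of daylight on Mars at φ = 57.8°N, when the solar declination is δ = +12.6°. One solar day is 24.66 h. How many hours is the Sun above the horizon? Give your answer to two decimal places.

15.18 h

cos H₀ = −tan φ · tan δ = −tan(+57.8°) × tan(+12.600°) = -0.3550, so H₀ = 1.9337 rad = 110.79°.
Daylight = 2H₀/(2π) × 24.66 h = (1.9337/π) × 24.66 = 15.18 h.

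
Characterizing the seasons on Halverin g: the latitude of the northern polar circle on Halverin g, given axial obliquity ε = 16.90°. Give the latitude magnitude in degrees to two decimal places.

The polar circle is the lowest latitude that experiences at least one full rotation of continuous daylight at the northern-summer solstice; it lies at |φ| = 90° − ε = 90° − 16.90° = 73.10°.

73.10°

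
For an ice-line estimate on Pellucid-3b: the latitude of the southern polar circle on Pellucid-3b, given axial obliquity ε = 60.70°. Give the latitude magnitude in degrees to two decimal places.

29.30°

The polar circle is the lowest latitude that experiences at least one full rotation of continuous darkness at the northern-summer solstice; it lies at |ϕ| = 90° − ε = 90° − 60.70° = 29.30°.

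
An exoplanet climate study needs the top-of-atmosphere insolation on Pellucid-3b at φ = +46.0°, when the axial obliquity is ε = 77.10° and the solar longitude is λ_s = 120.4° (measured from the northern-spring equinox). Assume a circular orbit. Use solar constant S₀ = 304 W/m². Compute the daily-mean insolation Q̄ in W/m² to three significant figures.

Q̄ ≈ 184 W/m²

Solar declination: sin δ = sin ε · sin λ_s = sin 77.10° × sin 120.4° = 0.84074, so δ = +57.219°.
cos H₀ = −tan(+46.0°) tan(+57.219°) = -1.6080 ≤ −1 ⇒ polar day, H₀ = π.
Bracket: H₀ sin φ sin δ + cos φ cos δ sin H₀ = 3.1416×0.71934×0.84074 + 0.69466×0.54143×0.00000 = 1.899970 + 0.000000 = 1.899970.
Q̄ = (S₀/π) × [bracket] = (304/π) × 1.899970 = 183.9 W/m².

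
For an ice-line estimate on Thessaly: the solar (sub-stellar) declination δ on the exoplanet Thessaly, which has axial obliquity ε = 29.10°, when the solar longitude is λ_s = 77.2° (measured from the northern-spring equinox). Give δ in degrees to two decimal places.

δ = +28.31°

sin δ = sin ε · sin λ_s = sin 29.10° × sin 77.2° = 0.474250.
δ = arcsin(0.474250) = +28.31°.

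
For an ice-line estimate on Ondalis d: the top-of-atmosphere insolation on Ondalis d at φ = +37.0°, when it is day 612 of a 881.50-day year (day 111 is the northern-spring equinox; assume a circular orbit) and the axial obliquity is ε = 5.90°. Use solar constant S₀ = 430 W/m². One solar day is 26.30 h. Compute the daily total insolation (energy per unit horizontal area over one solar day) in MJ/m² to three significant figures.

9.82 MJ/m²

Solar longitude: λ_s = 360° × (612 − 111)/881.50 = 204.606°.
sin δ = sin 5.90° × sin 204.606° = -0.04280, so δ = -2.453°.
cos H₀ = −tan(+37.0°) tan(-2.453°) = 0.0323, H₀ = 1.5385 rad.
Bracket: H₀ sin φ sin δ + cos φ cos δ sin H₀ = 1.5385×0.60182×-0.04280 + 0.79864×0.99908×0.99948 = -0.039629 + 0.797490 = 0.757861.
Q̄ = (S₀/π) × [bracket] = (430/π) × 0.757861 = 103.73 W/m².
Daily total = Q̄ × 26.30 h × 3600 s/h = 103.73 × 26.30 × 3600 / 10⁶ = 9.821 MJ/m².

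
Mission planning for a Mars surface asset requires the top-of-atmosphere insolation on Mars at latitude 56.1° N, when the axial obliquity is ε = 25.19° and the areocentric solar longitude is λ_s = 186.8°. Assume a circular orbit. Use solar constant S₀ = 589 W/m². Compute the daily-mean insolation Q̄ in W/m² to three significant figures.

sin δ = sin 25.19° × sin 186.8° = -0.05040, so δ = -2.889°.
cos H₀ = −tan(+56.1°) tan(-2.889°) = 0.0751, H₀ = 1.4956 rad.
Bracket: H₀ sin φ sin δ + cos φ cos δ sin H₀ = 1.4956×0.83001×-0.05040 + 0.55775×0.99873×0.99718 = -0.062565 + 0.555471 = 0.492906.
Q̄ = (S₀/π) × [bracket] = (589/π) × 0.492906 = 92.41 W/m².

Q̄ ≈ 92.4 W/m²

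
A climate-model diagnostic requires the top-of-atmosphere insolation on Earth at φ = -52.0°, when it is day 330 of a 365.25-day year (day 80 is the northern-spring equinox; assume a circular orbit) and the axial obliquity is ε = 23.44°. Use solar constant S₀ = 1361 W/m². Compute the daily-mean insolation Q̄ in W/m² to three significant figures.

Solar longitude: λ_s = 360° × (330 − 80)/365.25 = 246.407°.
sin δ = sin 23.44° × sin 246.407° = -0.36454, so δ = -21.379°.
cos H₀ = −tan(-52.0°) tan(-21.379°) = -0.5011, H₀ = 2.0956 rad.
Bracket: H₀ sin φ sin δ + cos φ cos δ sin H₀ = 2.0956×-0.78801×-0.36454 + 0.61566×0.93119×0.86541 = 0.601984 + 0.496136 = 1.098120.
Q̄ = (S₀/π) × [bracket] = (1361/π) × 1.098120 = 475.7 W/m².

Q̄ ≈ 476 W/m²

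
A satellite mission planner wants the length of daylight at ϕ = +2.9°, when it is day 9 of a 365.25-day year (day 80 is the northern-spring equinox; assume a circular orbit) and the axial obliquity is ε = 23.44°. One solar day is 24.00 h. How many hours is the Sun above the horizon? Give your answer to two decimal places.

Solar longitude: L_s = 360° × (9 − 80)/365.25 = -69.979°, i.e. -69.979° + 360° = 290.021°.
sin δ = sin 23.44° × sin 290.021° = -0.37375, so δ = -21.947°.
cos h₀ = −tan ϕ · tan δ = −tan(+2.9°) × tan(-21.947°) = 0.0204, so h₀ = 1.5504 rad = 88.83°.
Daylight = 2h₀/(2π) × 24.00 h = (1.5504/π) × 24.00 = 11.84 h.

11.84 h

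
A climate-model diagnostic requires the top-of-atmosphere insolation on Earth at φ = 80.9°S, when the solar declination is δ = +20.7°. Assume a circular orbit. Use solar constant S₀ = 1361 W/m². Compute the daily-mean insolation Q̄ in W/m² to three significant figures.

Q̄ ≈ 0.00 W/m²

cos H₀ = −tan(-80.9°) tan(+20.700°) = 2.3591 ≥ 1 ⇒ polar night, H₀ = 0 and Q̄ = 0.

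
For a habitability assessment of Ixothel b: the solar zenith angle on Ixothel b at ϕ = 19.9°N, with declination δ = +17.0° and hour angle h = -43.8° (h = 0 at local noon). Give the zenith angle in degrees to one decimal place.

cos θ_z = sin ϕ sin δ + cos ϕ cos δ cos h = 0.099517 + 0.649008 = 0.748525.
θ_z = arccos(0.748525) = 41.5°.

θ_z = 41.5°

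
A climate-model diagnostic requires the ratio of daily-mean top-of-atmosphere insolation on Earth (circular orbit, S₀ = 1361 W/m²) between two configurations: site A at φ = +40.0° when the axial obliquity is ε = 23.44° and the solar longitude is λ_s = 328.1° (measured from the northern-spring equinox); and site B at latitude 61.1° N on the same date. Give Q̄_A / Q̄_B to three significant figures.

Q̄_A / Q̄_B ≈ 2.50

— Configuration A (φ=+40.0°):
Solar declination: sin δ = sin ε · sin λ_s = sin 23.44° × sin 328.1° = -0.21021, so δ = -12.134°.
cos H₀ = −tan(+40.0°) tan(-12.134°) = 0.1804, H₀ = 1.3894 rad.
Bracket: H₀ sin φ sin δ + cos φ cos δ sin H₀ = 1.3894×0.64279×-0.21021 + 0.76604×0.97766×0.98359 = -0.187737 + 0.736637 = 0.548900.
Q̄ = (S₀/π) × [bracket] = (1361/π) × 0.548900 = 237.79 W/m².
— Configuration B (φ=+61.1°):
cos H₀ = −tan(+61.1°) tan(-12.134°) = 0.3895, H₀ = 1.1707 rad.
Bracket: H₀ sin φ sin δ + cos φ cos δ sin H₀ = 1.1707×0.87546×-0.21021 + 0.48328×0.97766×0.92103 = -0.215444 + 0.435172 = 0.219728.
Q̄ = (S₀/π) × [bracket] = (1361/π) × 0.219728 = 95.191 W/m².
Ratio Q̄_A / Q̄_B = 237.79 / 95.191 = 2.498.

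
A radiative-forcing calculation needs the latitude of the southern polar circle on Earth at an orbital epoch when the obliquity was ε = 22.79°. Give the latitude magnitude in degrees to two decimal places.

The polar circle is the lowest latitude that experiences at least one full rotation of continuous darkness at the northern-summer solstice; it lies at |φ| = 90° − ε = 90° − 22.79° = 67.21°.

67.21°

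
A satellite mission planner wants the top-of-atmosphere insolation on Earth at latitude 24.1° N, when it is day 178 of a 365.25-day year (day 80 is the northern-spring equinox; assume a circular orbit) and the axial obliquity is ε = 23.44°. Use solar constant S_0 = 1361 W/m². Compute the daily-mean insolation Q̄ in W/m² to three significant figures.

Q̄ ≈ 480 W/m²

Solar longitude: L_s = 360° × (178 − 80)/365.25 = 96.591°.
sin δ = sin 23.44° × sin 96.591° = 0.39516, so δ = +23.276°.
cos h₀ = −tan(+24.1°) tan(+23.276°) = -0.1924, h₀ = 1.7644 rad.
Bracket: h₀ sin ϕ sin δ + cos ϕ cos δ sin h₀ = 1.7644×0.40833×0.39516 + 0.91283×0.91861×0.98131 = 0.284696 + 0.822863 = 1.107559.
Q̄ = (S_0/π) × [bracket] = (1361/π) × 1.107559 = 479.8 W/m².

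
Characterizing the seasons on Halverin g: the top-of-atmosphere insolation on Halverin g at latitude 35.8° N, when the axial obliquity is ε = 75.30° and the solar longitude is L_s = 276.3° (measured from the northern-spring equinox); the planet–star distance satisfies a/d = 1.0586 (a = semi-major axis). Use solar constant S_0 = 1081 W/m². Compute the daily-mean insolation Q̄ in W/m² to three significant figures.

Solar declination: sin δ = sin ε · sin L_s = sin 75.30° × sin 276.3° = -0.96143, so δ = -74.034°.
cos h₀ = −tan(+35.8°) tan(-74.034°) = 2.5209 ≥ 1 ⇒ polar night, h₀ = 0 and Q̄ = 0.
Inverse-square distance factor (a/d)² = 1.0586² = 1.120634.

Q̄ ≈ 0.00 W/m²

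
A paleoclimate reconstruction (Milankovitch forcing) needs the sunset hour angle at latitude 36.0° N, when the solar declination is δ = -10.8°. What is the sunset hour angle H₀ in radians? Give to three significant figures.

cos H₀ = −tan φ · tan δ = −tan(+36.0°) × tan(-10.800°) = 0.1386, so H₀ = 1.4318 rad = 82.03°.

H₀ = 1.43 rad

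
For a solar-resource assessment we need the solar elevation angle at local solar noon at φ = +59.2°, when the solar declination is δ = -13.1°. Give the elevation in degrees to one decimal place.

17.7°

At local noon the hour angle is zero, so the zenith angle equals |φ − δ| = |+59.2° − (-13.100°)| = 72.300°.
Elevation = 90° − 72.300° = 17.7°.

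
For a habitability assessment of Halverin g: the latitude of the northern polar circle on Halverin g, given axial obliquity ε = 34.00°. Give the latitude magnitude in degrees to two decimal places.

The polar circle is the lowest latitude that experiences at least one full rotation of continuous daylight at the northern-summer solstice; it lies at |φ| = 90° − ε = 90° − 34.00° = 56.00°.

56.00°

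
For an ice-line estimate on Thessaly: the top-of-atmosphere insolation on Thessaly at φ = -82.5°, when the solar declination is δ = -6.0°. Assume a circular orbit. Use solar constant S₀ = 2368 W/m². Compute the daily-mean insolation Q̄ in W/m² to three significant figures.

cos H₀ = −tan(-82.5°) tan(-6.000°) = -0.7983, H₀ = 2.4953 rad.
Bracket: H₀ sin φ sin δ + cos φ cos δ sin H₀ = 2.4953×-0.99144×-0.10453 + 0.13053×0.99452×0.60220 = 0.258601 + 0.078174 = 0.336775.
Q̄ = (S₀/π) × [bracket] = (2368/π) × 0.336775 = 253.8 W/m².

Q̄ ≈ 254 W/m²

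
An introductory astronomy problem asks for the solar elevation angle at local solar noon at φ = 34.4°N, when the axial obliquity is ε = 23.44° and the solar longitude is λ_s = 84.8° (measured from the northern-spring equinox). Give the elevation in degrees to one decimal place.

Solar declination: sin δ = sin ε · sin λ_s = sin 23.44° × sin 84.8° = 0.39615, so δ = +23.338°.
At local noon the hour angle is zero, so the zenith angle equals |φ − δ| = |+34.4° − (+23.338°)| = 11.062°.
Elevation = 90° − 11.062° = 78.9°.

78.9°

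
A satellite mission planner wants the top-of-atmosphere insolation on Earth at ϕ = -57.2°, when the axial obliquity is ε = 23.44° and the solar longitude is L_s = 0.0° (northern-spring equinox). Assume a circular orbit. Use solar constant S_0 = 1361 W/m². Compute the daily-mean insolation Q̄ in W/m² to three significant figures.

Solar declination: sin δ = sin ε · sin L_s = sin 23.44° × sin 0.0° = 0.00000, so δ = +0.000°.
cos h₀ = −tan(-57.2°) tan(+0.000°) = 0.0000, h₀ = 1.5708 rad.
Bracket: h₀ sin ϕ sin δ + cos ϕ cos δ sin h₀ = 1.5708×-0.84057×0.00000 + 0.54171×1.00000×1.00000 = -0.000000 + 0.541710 = 0.541710.
Q̄ = (S_0/π) × [bracket] = (1361/π) × 0.541710 = 234.7 W/m².

Q̄ ≈ 235 W/m²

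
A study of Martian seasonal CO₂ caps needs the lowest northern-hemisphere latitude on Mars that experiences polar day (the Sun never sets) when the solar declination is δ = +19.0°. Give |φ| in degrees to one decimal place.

Polar day requires cos H₀ = −tan φ tan δ ≤ −1, i.e. tan φ tan δ ≥ 1.
The boundary is |tan φ| · |tan δ| = 1, so |φ| = 90° − |δ| = 90° − 19.0° = 71.0° in the northern hemisphere.

|φ| = 71.0°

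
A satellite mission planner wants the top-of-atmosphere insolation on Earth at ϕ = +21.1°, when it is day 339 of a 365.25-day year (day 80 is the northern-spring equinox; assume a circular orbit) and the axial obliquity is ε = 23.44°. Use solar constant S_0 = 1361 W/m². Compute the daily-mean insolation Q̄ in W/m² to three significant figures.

Q̄ ≈ 284 W/m²

Solar longitude: L_s = 360° × (339 − 80)/365.25 = 255.277°.
sin δ = sin 23.44° × sin 255.277° = -0.38473, so δ = -22.627°.
cos h₀ = −tan(+21.1°) tan(-22.627°) = 0.1608, h₀ = 1.4093 rad.
Bracket: h₀ sin ϕ sin δ + cos ϕ cos δ sin h₀ = 1.4093×0.36000×-0.38473 + 0.93295×0.92303×0.98698 = -0.195192 + 0.849929 = 0.654737.
Q̄ = (S_0/π) × [bracket] = (1361/π) × 0.654737 = 283.6 W/m².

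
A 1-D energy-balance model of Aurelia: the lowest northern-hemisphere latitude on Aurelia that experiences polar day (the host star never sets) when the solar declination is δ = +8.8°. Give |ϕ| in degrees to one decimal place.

|ϕ| = 81.2°

Polar day requires cos h₀ = −tan ϕ tan δ ≤ −1, i.e. tan ϕ tan δ ≥ 1.
The boundary is |tan ϕ| · |tan δ| = 1, so |ϕ| = 90° − |δ| = 90° − 8.8° = 81.2° in the northern hemisphere.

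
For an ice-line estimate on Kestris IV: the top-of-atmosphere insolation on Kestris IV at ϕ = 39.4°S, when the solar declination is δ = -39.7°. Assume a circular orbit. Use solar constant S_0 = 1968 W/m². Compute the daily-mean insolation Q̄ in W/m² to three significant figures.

cos h₀ = −tan(-39.4°) tan(-39.700°) = -0.6819, h₀ = 2.3212 rad.
Bracket: h₀ sin ϕ sin δ + cos ϕ cos δ sin h₀ = 2.3212×-0.63473×-0.63877 + 0.77273×0.76940×0.73140 = 0.941122 + 0.434845 = 1.375967.
Q̄ = (S_0/π) × [bracket] = (1968/π) × 1.375967 = 862.0 W/m².

Q̄ ≈ 862 W/m²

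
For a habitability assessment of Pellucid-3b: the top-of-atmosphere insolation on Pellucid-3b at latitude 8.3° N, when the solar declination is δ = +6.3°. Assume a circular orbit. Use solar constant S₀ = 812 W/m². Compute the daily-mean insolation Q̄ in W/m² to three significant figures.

Q̄ ≈ 261 W/m²

cos H₀ = −tan(+8.3°) tan(+6.300°) = -0.0161, H₀ = 1.5869 rad.
Bracket: H₀ sin φ sin δ + cos φ cos δ sin H₀ = 1.5869×0.14436×0.10973 + 0.98953×0.99396×0.99987 = 0.025137 + 0.983425 = 1.008562.
Q̄ = (S₀/π) × [bracket] = (812/π) × 1.008562 = 260.7 W/m².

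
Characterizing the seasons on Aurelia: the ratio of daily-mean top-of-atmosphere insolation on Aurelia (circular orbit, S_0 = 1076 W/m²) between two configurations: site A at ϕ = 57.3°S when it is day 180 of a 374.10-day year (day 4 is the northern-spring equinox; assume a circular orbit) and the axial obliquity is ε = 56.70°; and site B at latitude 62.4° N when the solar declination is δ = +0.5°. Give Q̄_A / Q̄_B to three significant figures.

Q̄_A / Q̄_B ≈ 0.727

— Configuration A (ϕ=-57.3°):
Solar longitude: L_s = 360° × (180 − 4)/374.10 = 169.366°.
sin δ = sin 56.70° × sin 169.366° = 0.15423, so δ = +8.872°.
cos h₀ = −tan(-57.3°) tan(+8.872°) = 0.2431, h₀ = 1.3252 rad.
Bracket: h₀ sin ϕ sin δ + cos ϕ cos δ sin h₀ = 1.3252×-0.84151×0.15423 + 0.54024×0.98804×0.96999 = -0.171993 + 0.517760 = 0.345767.
Q̄ = (S_0/π) × [bracket] = (1076/π) × 0.345767 = 118.43 W/m².
— Configuration B (ϕ=+62.4°):
cos h₀ = −tan(+62.4°) tan(+0.500°) = -0.0167, h₀ = 1.5875 rad.
Bracket: h₀ sin ϕ sin δ + cos ϕ cos δ sin h₀ = 1.5875×0.88620×0.00873 + 0.46330×0.99996×0.99986 = 0.012282 + 0.463217 = 0.475499.
Q̄ = (S_0/π) × [bracket] = (1076/π) × 0.475499 = 162.86 W/m².
Ratio Q̄_A / Q̄_B = 118.43 / 162.86 = 0.7272.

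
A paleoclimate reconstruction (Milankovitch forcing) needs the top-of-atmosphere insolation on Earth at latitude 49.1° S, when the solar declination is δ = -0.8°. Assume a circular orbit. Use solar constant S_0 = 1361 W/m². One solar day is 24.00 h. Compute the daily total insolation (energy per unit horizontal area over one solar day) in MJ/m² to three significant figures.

cos h₀ = −tan(-49.1°) tan(-0.800°) = -0.0161, h₀ = 1.5869 rad.
Bracket: h₀ sin ϕ sin δ + cos ϕ cos δ sin h₀ = 1.5869×-0.75585×-0.01396 + 0.65474×0.99990×0.99987 = 0.016744 + 0.654589 = 0.671333.
Q̄ = (S_0/π) × [bracket] = (1361/π) × 0.671333 = 290.83 W/m².
Daily total = Q̄ × 24.00 h × 3600 s/h = 290.83 × 24.00 × 3600 / 10⁶ = 25.13 MJ/m².

25.1 MJ/m²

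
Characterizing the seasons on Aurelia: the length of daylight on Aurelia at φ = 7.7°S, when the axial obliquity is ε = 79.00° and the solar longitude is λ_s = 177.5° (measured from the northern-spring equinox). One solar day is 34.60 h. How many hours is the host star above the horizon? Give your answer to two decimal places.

17.24 h

Solar declination: sin δ = sin ε · sin λ_s = sin 79.00° × sin 177.5° = 0.04282, so δ = +2.454°.
cos H₀ = −tan φ · tan δ = −tan(-7.7°) × tan(+2.454°) = 0.0058, so H₀ = 1.5650 rad = 89.67°.
Daylight = 2H₀/(2π) × 34.60 h = (1.5650/π) × 34.60 = 17.24 h.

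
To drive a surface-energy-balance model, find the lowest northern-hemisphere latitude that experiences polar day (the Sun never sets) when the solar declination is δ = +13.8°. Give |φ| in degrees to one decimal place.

|φ| = 76.2°

Polar day requires cos H₀ = −tan φ tan δ ≤ −1, i.e. tan φ tan δ ≥ 1.
The boundary is |tan φ| · |tan δ| = 1, so |φ| = 90° − |δ| = 90° − 13.8° = 76.2° in the northern hemisphere.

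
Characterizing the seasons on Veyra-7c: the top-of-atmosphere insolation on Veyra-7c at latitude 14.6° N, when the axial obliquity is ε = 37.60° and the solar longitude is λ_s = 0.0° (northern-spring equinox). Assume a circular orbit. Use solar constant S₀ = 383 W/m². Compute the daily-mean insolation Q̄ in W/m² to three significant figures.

Solar declination: sin δ = sin ε · sin λ_s = sin 37.60° × sin 0.0° = 0.00000, so δ = +0.000°.
cos H₀ = −tan(+14.6°) tan(+0.000°) = -0.0000, H₀ = 1.5708 rad.
Bracket: H₀ sin φ sin δ + cos φ cos δ sin H₀ = 1.5708×0.25207×0.00000 + 0.96771×1.00000×1.00000 = 0.000000 + 0.967710 = 0.967710.
Q̄ = (S₀/π) × [bracket] = (383/π) × 0.967710 = 118.0 W/m².

Q̄ ≈ 118 W/m²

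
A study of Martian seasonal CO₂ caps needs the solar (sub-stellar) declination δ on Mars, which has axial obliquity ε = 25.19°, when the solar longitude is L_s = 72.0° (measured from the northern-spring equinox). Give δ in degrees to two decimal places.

sin δ = sin ε · sin L_s = sin 25.19° × sin 72.0° = 0.404790.
δ = arcsin(0.404790) = +23.88°.

δ = +23.88°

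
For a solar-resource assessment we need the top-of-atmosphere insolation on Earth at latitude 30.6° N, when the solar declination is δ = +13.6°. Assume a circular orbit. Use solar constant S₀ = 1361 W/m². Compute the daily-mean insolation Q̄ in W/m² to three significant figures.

cos H₀ = −tan(+30.6°) tan(+13.600°) = -0.1431, H₀ = 1.7144 rad.
Bracket: H₀ sin φ sin δ + cos φ cos δ sin H₀ = 1.7144×0.50904×0.23514 + 0.86074×0.97196×0.98971 = 0.205206 + 0.827996 = 1.033202.
Q̄ = (S₀/π) × [bracket] = (1361/π) × 1.033202 = 447.6 W/m².

Q̄ ≈ 448 W/m²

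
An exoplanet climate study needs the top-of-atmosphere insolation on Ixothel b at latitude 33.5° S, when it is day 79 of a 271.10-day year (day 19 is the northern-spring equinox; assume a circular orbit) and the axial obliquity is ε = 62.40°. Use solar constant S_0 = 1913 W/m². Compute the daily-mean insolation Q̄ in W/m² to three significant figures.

Solar longitude: L_s = 360° × (79 − 19)/271.10 = 79.675°.
sin δ = sin 62.40° × sin 79.675° = 0.87185, so δ = +60.675°.
cos h₀ = −tan(-33.5°) tan(+60.675°) = 1.1783 ≥ 1 ⇒ polar night, h₀ = 0 and Q̄ = 0.

Q̄ ≈ 0.00 W/m²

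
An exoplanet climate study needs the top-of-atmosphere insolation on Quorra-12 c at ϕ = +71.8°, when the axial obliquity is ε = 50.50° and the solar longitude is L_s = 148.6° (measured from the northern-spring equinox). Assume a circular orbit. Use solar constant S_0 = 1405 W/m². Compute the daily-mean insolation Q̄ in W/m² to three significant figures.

Q̄ ≈ 537 W/m²

Solar declination: sin δ = sin ε · sin L_s = sin 50.50° × sin 148.6° = 0.40202, so δ = +23.705°.
cos h₀ = −tan(+71.8°) tan(+23.705°) = -1.3354 ≤ −1 ⇒ polar day, h₀ = π.
Bracket: h₀ sin ϕ sin δ + cos ϕ cos δ sin h₀ = 3.1416×0.94997×0.40202 + 0.31233×0.91563×0.00000 = 1.199799 + 0.000000 = 1.199799.
Q̄ = (S_0/π) × [bracket] = (1405/π) × 1.199799 = 536.6 W/m².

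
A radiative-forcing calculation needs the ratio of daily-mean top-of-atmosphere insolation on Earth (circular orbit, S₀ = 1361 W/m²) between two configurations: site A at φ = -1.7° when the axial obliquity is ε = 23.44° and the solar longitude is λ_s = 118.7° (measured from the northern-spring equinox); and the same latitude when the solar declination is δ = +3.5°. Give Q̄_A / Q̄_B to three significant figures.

— Configuration A (φ=-1.7°):
Solar declination: sin δ = sin ε · sin λ_s = sin 23.44° × sin 118.7° = 0.34892, so δ = +20.421°.
cos H₀ = −tan(-1.7°) tan(+20.421°) = 0.0111, H₀ = 1.5597 rad.
Bracket: H₀ sin φ sin δ + cos φ cos δ sin H₀ = 1.5597×-0.02967×0.34892 + 0.99956×0.93715×0.99994 = -0.016147 + 0.936681 = 0.920534.
Q̄ = (S₀/π) × [bracket] = (1361/π) × 0.920534 = 398.79 W/m².
— Configuration B (φ=-1.7°):
cos H₀ = −tan(-1.7°) tan(+3.500°) = 0.0018, H₀ = 1.5690 rad.
Bracket: H₀ sin φ sin δ + cos φ cos δ sin H₀ = 1.5690×-0.02967×0.06105 + 0.99956×0.99813×1.00000 = -0.002842 + 0.997691 = 0.994849.
Q̄ = (S₀/π) × [bracket] = (1361/π) × 0.994849 = 430.99 W/m².
Ratio Q̄_A / Q̄_B = 398.79 / 430.99 = 0.9253.

Q̄_A / Q̄_B ≈ 0.925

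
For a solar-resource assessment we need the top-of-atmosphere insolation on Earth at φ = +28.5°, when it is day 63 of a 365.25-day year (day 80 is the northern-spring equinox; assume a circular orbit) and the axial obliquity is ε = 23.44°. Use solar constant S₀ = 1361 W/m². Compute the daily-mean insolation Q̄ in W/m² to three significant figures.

Solar longitude: λ_s = 360° × (63 − 80)/365.25 = -16.756°, i.e. -16.756° + 360° = 343.244°.
sin δ = sin 23.44° × sin 343.244° = -0.11468, so δ = -6.585°.
cos H₀ = −tan(+28.5°) tan(-6.585°) = 0.0627, H₀ = 1.5081 rad.
Bracket: H₀ sin φ sin δ + cos φ cos δ sin H₀ = 1.5081×0.47716×-0.11468 + 0.87882×0.99340×0.99803 = -0.082524 + 0.871300 = 0.788776.
Q̄ = (S₀/π) × [bracket] = (1361/π) × 0.788776 = 341.7 W/m².

Q̄ ≈ 342 W/m²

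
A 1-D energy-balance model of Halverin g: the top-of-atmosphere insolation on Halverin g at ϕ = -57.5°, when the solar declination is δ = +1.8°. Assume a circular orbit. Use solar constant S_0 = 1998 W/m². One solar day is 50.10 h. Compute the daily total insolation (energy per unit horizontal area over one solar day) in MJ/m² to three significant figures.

cos h₀ = −tan(-57.5°) tan(+1.800°) = 0.0493, h₀ = 1.5214 rad.
Bracket: h₀ sin ϕ sin δ + cos ϕ cos δ sin h₀ = 1.5214×-0.84339×0.03141 + 0.53730×0.99951×0.99878 = -0.040303 + 0.536382 = 0.496079.
Q̄ = (S_0/π) × [bracket] = (1998/π) × 0.496079 = 315.50 W/m².
Daily total = Q̄ × 50.10 h × 3600 s/h = 315.50 × 50.10 × 3600 / 10⁶ = 56.90 MJ/m².

56.9 MJ/m²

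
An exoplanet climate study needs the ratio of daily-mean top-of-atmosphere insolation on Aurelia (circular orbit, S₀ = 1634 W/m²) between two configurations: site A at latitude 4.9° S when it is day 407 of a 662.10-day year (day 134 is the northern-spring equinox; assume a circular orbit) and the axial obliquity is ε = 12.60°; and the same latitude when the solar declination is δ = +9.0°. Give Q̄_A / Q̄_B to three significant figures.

Q̄_A / Q̄_B ≈ 1.01

— Configuration A (φ=-4.9°):
Solar longitude: λ_s = 360° × (407 − 134)/662.10 = 148.437°.
sin δ = sin 12.60° × sin 148.437° = 0.11418, so δ = +6.557°.
cos H₀ = −tan(-4.9°) tan(+6.557°) = 0.0099, H₀ = 1.5609 rad.
Bracket: H₀ sin φ sin δ + cos φ cos δ sin H₀ = 1.5609×-0.08542×0.11418 + 0.99635×0.99346×0.99995 = -0.015224 + 0.989784 = 0.974560.
Q̄ = (S₀/π) × [bracket] = (1634/π) × 0.974560 = 506.89 W/m².
— Configuration B (φ=-4.9°):
cos H₀ = −tan(-4.9°) tan(+9.000°) = 0.0136, H₀ = 1.5572 rad.
Bracket: H₀ sin φ sin δ + cos φ cos δ sin H₀ = 1.5572×-0.08542×0.15643 + 0.99635×0.98769×0.99991 = -0.020808 + 0.983996 = 0.963188.
Q̄ = (S₀/π) × [bracket] = (1634/π) × 0.963188 = 500.97 W/m².
Ratio Q̄_A / Q̄_B = 506.89 / 500.97 = 1.012.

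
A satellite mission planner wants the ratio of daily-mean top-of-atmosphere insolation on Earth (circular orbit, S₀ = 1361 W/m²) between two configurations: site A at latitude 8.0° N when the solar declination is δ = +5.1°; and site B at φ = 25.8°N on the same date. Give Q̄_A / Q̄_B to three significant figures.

— Configuration A (φ=+8.0°):
cos H₀ = −tan(+8.0°) tan(+5.100°) = -0.0125, H₀ = 1.5833 rad.
Bracket: H₀ sin φ sin δ + cos φ cos δ sin H₀ = 1.5833×0.13917×0.08889 + 0.99027×0.99604×0.99992 = 0.019587 + 0.986270 = 1.005857.
Q̄ = (S₀/π) × [bracket] = (1361/π) × 1.005857 = 435.76 W/m².
— Configuration B (φ=+25.8°):
cos H₀ = −tan(+25.8°) tan(+5.100°) = -0.0431, H₀ = 1.6140 rad.
Bracket: H₀ sin φ sin δ + cos φ cos δ sin H₀ = 1.6140×0.43523×0.08889 + 0.90032×0.99604×0.99907 = 0.062442 + 0.895921 = 0.958363.
Q̄ = (S₀/π) × [bracket] = (1361/π) × 0.958363 = 415.18 W/m².
Ratio Q̄_A / Q̄_B = 435.76 / 415.18 = 1.050.

Q̄_A / Q̄_B ≈ 1.05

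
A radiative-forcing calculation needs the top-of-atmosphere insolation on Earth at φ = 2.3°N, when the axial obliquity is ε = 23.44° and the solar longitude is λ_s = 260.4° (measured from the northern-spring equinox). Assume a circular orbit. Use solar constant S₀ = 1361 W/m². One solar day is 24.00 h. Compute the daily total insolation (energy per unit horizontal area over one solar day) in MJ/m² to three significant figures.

Solar declination: sin δ = sin ε · sin λ_s = sin 23.44° × sin 260.4° = -0.39222, so δ = -23.093°.
cos H₀ = −tan(+2.3°) tan(-23.093°) = 0.0171, H₀ = 1.5537 rad.
Bracket: H₀ sin φ sin δ + cos φ cos δ sin H₀ = 1.5537×0.04013×-0.39222 + 0.99919×0.91987×0.99985 = -0.024455 + 0.918987 = 0.894532.
Q̄ = (S₀/π) × [bracket] = (1361/π) × 0.894532 = 387.53 W/m².
Daily total = Q̄ × 24.00 h × 3600 s/h = 387.53 × 24.00 × 3600 / 10⁶ = 33.48 MJ/m².

33.5 MJ/m²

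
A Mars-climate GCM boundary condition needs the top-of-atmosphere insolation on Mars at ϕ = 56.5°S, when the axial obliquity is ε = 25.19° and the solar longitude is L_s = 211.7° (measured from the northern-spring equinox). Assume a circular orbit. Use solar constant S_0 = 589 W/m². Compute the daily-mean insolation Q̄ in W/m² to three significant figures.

Q̄ ≈ 162 W/m²

Solar declination: sin δ = sin ε · sin L_s = sin 25.19° × sin 211.7° = -0.22365, so δ = -12.924°.
cos h₀ = −tan(-56.5°) tan(-12.924°) = -0.3467, h₀ = 1.9248 rad.
Bracket: h₀ sin ϕ sin δ + cos ϕ cos δ sin h₀ = 1.9248×-0.83389×-0.22365 + 0.55194×0.97467×0.93798 = 0.358974 + 0.504595 = 0.863569.
Q̄ = (S_0/π) × [bracket] = (589/π) × 0.863569 = 161.9 W/m².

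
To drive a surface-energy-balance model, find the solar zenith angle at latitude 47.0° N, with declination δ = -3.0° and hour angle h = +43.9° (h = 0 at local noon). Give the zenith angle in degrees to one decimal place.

cos θ_z = sin φ sin δ + cos φ cos δ cos h = -0.038276 + 0.490741 = 0.452465.
θ_z = arccos(0.452465) = 63.1°.

θ_z = 63.1°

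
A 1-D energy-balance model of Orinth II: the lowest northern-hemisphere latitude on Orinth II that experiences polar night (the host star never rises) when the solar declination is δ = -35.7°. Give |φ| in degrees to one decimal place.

Polar night requires cos H₀ = −tan φ tan δ ≥ 1, i.e. tan φ tan δ ≤ −1.
The boundary is |tan φ| · |tan δ| = 1, so |φ| = 90° − |δ| = 90° − 35.7° = 54.3° in the northern hemisphere.

|φ| = 54.3°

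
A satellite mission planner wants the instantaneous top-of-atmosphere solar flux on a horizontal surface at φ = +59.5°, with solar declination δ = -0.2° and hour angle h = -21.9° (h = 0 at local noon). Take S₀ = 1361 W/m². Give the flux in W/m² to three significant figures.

cos θ_z = sin φ sin δ + cos φ cos δ cos h = -0.003008 + 0.470910 = 0.467902.
Flux = S₀ · cos θ_z = 1361 × 0.467902 = 636.8 W/m².

637 W/m²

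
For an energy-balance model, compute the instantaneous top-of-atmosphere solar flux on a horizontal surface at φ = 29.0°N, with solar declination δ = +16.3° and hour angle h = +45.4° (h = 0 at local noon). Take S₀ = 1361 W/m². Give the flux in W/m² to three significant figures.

987 W/m²

cos θ_z = sin φ sin δ + cos φ cos δ cos h = 0.136070 + 0.589433 = 0.725503.
Flux = S₀ · cos θ_z = 1361 × 0.725503 = 987.4 W/m².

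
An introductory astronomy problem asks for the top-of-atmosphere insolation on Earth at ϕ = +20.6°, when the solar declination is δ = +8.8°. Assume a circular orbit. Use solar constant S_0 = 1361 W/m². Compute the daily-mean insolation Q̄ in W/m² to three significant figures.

cos h₀ = −tan(+20.6°) tan(+8.800°) = -0.0582, h₀ = 1.6290 rad.
Bracket: h₀ sin ϕ sin δ + cos ϕ cos δ sin h₀ = 1.6290×0.35184×0.15299 + 0.93606×0.98823×0.99831 = 0.087686 + 0.923479 = 1.011165.
Q̄ = (S_0/π) × [bracket] = (1361/π) × 1.011165 = 438.1 W/m².

Q̄ ≈ 438 W/m²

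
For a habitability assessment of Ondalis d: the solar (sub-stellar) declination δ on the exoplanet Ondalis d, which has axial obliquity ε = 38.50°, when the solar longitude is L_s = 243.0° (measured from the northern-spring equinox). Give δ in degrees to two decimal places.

δ = -33.69°

sin δ = sin ε · sin L_s = sin 38.50° × sin 243.0° = -0.554665.
δ = arcsin(-0.554665) = -33.69°.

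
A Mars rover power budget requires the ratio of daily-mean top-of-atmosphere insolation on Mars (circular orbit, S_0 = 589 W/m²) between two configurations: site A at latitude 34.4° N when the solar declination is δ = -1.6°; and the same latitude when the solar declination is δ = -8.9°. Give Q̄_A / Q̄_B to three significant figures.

— Configuration A (ϕ=+34.4°):
cos h₀ = −tan(+34.4°) tan(-1.600°) = 0.0191, h₀ = 1.5517 rad.
Bracket: h₀ sin ϕ sin δ + cos ϕ cos δ sin h₀ = 1.5517×0.56497×-0.02792 + 0.82511×0.99961×0.99982 = -0.024476 + 0.824640 = 0.800164.
Q̄ = (S_0/π) × [bracket] = (589/π) × 0.800164 = 150.02 W/m².
— Configuration B (ϕ=+34.4°):
cos h₀ = −tan(+34.4°) tan(-8.900°) = 0.1072, h₀ = 1.4634 rad.
Bracket: h₀ sin ϕ sin δ + cos ϕ cos δ sin h₀ = 1.4634×0.56497×-0.15471 + 0.82511×0.98796×0.99423 = -0.127911 + 0.810472 = 0.682561.
Q̄ = (S_0/π) × [bracket] = (589/π) × 0.682561 = 127.97 W/m².
Ratio Q̄_A / Q̄_B = 150.02 / 127.97 = 1.172.

Q̄_A / Q̄_B ≈ 1.17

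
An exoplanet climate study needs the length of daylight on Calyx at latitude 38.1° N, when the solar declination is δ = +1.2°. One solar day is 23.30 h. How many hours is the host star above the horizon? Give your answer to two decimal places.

cos H₀ = −tan φ · tan δ = −tan(+38.1°) × tan(+1.200°) = -0.0164, so H₀ = 1.5872 rad = 90.94°.
Daylight = 2H₀/(2π) × 23.30 h = (1.5872/π) × 23.30 = 11.77 h.

11.77 h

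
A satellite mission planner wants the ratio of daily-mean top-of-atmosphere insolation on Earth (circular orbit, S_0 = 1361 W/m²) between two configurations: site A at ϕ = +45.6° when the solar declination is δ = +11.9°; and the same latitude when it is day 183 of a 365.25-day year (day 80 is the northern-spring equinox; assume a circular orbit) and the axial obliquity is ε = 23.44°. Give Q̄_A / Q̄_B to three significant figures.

Q̄_A / Q̄_B ≈ 0.815

— Configuration A (ϕ=+45.6°):
cos h₀ = −tan(+45.6°) tan(+11.900°) = -0.2152, h₀ = 1.7877 rad.
Bracket: h₀ sin ϕ sin δ + cos ϕ cos δ sin h₀ = 1.7877×0.71447×0.20620 + 0.69966×0.97851×0.97657 = 0.263371 + 0.668584 = 0.931955.
Q̄ = (S_0/π) × [bracket] = (1361/π) × 0.931955 = 403.74 W/m².
— Configuration B (ϕ=+45.6°):
Solar longitude: L_s = 360° × (183 − 80)/365.25 = 101.520°.
sin δ = sin 23.44° × sin 101.520° = 0.38978, so δ = +22.941°.
cos h₀ = −tan(+45.6°) tan(+22.941°) = -0.4322, h₀ = 2.0177 rad.
Bracket: h₀ sin ϕ sin δ + cos ϕ cos δ sin h₀ = 2.0177×0.71447×0.38978 + 0.69966×0.92091×0.90177 = 0.561901 + 0.581032 = 1.142933.
Q̄ = (S_0/π) × [bracket] = (1361/π) × 1.142933 = 495.14 W/m².
Ratio Q̄_A / Q̄_B = 403.74 / 495.14 = 0.8154.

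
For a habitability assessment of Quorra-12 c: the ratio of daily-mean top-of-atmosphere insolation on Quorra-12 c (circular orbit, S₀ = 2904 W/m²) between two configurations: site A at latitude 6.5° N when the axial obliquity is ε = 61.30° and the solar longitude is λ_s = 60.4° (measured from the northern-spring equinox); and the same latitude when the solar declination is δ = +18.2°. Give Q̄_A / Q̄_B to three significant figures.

— Configuration A (φ=+6.5°):
Solar declination: sin δ = sin ε · sin λ_s = sin 61.30° × sin 60.4° = 0.76267, so δ = +49.701°.
cos H₀ = −tan(+6.5°) tan(+49.701°) = -0.1344, H₀ = 1.7056 rad.
Bracket: H₀ sin φ sin δ + cos φ cos δ sin H₀ = 1.7056×0.11320×0.76267 + 0.99357×0.64678×0.99093 = 0.147252 + 0.636793 = 0.784045.
Q̄ = (S₀/π) × [bracket] = (2904/π) × 0.784045 = 724.75 W/m².
— Configuration B (φ=+6.5°):
cos H₀ = −tan(+6.5°) tan(+18.200°) = -0.0375, H₀ = 1.6083 rad.
Bracket: H₀ sin φ sin δ + cos φ cos δ sin H₀ = 1.6083×0.11320×0.31233 + 0.99357×0.94997×0.99930 = 0.056863 + 0.943201 = 1.000064.
Q̄ = (S₀/π) × [bracket] = (2904/π) × 1.000064 = 924.43 W/m².
Ratio Q̄_A / Q̄_B = 724.75 / 924.43 = 0.7840.

Q̄_A / Q̄_B ≈ 0.784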